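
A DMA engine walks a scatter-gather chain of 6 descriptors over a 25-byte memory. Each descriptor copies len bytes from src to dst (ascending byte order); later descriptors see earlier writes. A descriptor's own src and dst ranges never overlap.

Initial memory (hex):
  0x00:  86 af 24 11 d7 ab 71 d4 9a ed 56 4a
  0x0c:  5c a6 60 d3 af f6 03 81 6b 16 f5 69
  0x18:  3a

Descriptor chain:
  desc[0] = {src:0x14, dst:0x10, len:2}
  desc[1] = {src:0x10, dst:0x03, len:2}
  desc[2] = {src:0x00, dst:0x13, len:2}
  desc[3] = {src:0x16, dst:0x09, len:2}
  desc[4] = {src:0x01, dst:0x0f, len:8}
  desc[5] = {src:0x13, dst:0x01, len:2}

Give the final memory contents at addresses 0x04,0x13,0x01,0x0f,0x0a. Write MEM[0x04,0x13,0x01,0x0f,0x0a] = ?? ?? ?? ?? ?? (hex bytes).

MEM[0x04,0x13,0x01,0x0f,0x0a] = 16 ab ab af 69

  after D0: wrote 2B at 0x10 = 6b16
  after D1: wrote 2B at 0x03 = 6b16
  after D2: wrote 2B at 0x13 = 86af
  after D3: wrote 2B at 0x09 = f569
  after D4: wrote 8B at 0x0f = af246b16ab71d49a
  after D5: wrote 2B at 0x01 = ab71
query mem[0x04]=0x16, mem[0x13]=0xab, mem[0x01]=0xab, mem[0x0f]=0xaf, mem[0x0a]=0x69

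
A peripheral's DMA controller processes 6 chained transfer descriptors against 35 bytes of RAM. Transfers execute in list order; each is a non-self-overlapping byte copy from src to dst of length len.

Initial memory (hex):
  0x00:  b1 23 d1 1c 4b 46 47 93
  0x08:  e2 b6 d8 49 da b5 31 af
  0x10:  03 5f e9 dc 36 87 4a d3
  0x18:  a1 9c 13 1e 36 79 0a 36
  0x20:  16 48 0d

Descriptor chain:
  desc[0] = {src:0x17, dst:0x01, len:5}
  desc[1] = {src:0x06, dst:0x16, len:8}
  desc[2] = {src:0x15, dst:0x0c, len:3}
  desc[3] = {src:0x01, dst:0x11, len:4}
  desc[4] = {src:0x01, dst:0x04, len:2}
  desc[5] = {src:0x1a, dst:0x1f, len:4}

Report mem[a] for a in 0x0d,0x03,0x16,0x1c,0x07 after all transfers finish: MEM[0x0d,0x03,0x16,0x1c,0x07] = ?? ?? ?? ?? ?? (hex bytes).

  after D0: wrote 5B at 0x01 = d3a19c131e
  after D1: wrote 8B at 0x16 = 4793e2b6d849dab5
  after D2: wrote 3B at 0x0c = 874793
  after D3: wrote 4B at 0x11 = d3a19c13
  after D4: wrote 2B at 0x04 = d3a1
  after D5: wrote 4B at 0x1f = d849dab5
query mem[0x0d]=0x47, mem[0x03]=0x9c, mem[0x16]=0x47, mem[0x1c]=0xda, mem[0x07]=0x93

MEM[0x0d,0x03,0x16,0x1c,0x07] = 47 9c 47 da 93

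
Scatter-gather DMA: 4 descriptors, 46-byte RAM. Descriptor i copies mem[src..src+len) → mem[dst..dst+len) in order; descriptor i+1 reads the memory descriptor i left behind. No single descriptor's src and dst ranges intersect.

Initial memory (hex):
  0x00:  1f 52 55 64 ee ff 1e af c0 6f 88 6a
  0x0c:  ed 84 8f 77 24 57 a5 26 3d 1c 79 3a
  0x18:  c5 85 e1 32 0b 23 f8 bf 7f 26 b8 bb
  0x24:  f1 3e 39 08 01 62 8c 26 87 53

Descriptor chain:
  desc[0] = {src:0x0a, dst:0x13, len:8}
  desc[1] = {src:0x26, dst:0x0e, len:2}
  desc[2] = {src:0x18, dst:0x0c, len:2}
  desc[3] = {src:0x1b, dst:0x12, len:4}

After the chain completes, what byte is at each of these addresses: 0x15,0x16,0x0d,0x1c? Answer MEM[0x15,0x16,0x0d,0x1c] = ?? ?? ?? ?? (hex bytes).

D0: mem[0x13..0x1a] <- [88 6a ed 84 8f 77 24 57]
D1: mem[0x0e..0x0f] <- [39 08]
D2: mem[0x0c..0x0d] <- [77 24]
D3: mem[0x12..0x15] <- [32 0b 23 f8]
query mem[0x15]=0xf8, mem[0x16]=0x84, mem[0x0d]=0x24, mem[0x1c]=0x0b

MEM[0x15,0x16,0x0d,0x1c] = f8 84 24 0b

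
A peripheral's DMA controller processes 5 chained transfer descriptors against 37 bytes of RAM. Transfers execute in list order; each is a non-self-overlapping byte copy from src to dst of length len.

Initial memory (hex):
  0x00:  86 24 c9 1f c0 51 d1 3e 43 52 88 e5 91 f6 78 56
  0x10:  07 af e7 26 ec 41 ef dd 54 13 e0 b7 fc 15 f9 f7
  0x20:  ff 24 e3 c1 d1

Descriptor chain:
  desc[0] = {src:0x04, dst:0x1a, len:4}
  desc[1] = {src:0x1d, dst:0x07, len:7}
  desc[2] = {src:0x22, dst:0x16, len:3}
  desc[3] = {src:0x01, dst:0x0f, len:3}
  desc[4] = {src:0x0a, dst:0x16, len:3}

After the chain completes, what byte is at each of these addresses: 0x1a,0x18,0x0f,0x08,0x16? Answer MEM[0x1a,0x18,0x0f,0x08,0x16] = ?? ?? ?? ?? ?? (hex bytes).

  after D0: wrote 4B at 0x1a = c051d13e
  after D1: wrote 7B at 0x07 = 3ef9f7ff24e3c1
  after D2: wrote 3B at 0x16 = e3c1d1
  after D3: wrote 3B at 0x0f = 24c91f
  after D4: wrote 3B at 0x16 = ff24e3
query mem[0x1a]=0xc0, mem[0x18]=0xe3, mem[0x0f]=0x24, mem[0x08]=0xf9, mem[0x16]=0xff

MEM[0x1a,0x18,0x0f,0x08,0x16] = c0 e3 24 f9 ff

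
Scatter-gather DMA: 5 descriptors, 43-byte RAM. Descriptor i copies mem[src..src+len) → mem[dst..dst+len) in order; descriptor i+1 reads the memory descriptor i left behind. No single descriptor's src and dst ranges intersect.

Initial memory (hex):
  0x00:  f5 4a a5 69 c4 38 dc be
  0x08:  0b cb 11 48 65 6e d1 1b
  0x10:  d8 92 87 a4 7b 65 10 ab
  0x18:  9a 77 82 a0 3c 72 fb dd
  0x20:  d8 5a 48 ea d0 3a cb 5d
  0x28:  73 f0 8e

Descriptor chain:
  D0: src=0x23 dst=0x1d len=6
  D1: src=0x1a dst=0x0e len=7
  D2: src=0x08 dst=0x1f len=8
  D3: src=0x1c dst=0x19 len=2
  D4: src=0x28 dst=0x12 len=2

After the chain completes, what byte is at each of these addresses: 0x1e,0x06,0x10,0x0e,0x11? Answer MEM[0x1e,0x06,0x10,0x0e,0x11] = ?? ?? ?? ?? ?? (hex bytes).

MEM[0x1e,0x06,0x10,0x0e,0x11] = d0 dc 3c 82 ea

  after D0: wrote 6B at 0x1d = ead03acb5d73
  after D1: wrote 7B at 0x0e = 82a03cead03acb
  after D2: wrote 8B at 0x1f = 0bcb1148656e82a0
  after D3: wrote 2B at 0x19 = 3cea
  after D4: wrote 2B at 0x12 = 73f0
query mem[0x1e]=0xd0, mem[0x06]=0xdc, mem[0x10]=0x3c, mem[0x0e]=0x82, mem[0x11]=0xea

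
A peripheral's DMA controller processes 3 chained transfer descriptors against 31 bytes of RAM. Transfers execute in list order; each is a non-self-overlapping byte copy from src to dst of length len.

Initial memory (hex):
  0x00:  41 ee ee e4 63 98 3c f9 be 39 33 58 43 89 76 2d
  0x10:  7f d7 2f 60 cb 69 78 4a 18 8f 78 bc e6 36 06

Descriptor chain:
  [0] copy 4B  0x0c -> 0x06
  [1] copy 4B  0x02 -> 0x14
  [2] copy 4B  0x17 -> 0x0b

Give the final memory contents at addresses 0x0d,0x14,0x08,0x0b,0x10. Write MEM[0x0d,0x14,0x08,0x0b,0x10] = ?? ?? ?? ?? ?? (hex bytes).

[0] 0x0c->0x06 len=4 : 43 89 76 2d
[1] 0x02->0x14 len=4 : ee e4 63 98
[2] 0x17->0x0b len=4 : 98 18 8f 78
query mem[0x0d]=0x8f, mem[0x14]=0xee, mem[0x08]=0x76, mem[0x0b]=0x98, mem[0x10]=0x7f

MEM[0x0d,0x14,0x08,0x0b,0x10] = 8f ee 76 98 7f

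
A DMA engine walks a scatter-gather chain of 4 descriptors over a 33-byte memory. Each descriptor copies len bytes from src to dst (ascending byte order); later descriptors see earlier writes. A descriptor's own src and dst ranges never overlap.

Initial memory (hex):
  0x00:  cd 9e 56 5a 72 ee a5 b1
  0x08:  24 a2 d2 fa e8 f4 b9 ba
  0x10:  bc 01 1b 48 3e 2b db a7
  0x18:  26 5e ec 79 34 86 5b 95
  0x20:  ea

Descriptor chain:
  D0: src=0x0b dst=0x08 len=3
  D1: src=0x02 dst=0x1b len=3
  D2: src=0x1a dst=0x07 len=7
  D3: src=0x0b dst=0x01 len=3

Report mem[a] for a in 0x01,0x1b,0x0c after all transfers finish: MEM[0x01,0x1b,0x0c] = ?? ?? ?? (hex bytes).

#0 dst[0x08+3] := {0xfa,0xe8,0xf4}
#1 dst[0x1b+3] := {0x56,0x5a,0x72}
#2 dst[0x07+7] := {0xec,0x56,0x5a,0x72,0x5b,0x95,0xea}
#3 dst[0x01+3] := {0x5b,0x95,0xea}
query mem[0x01]=0x5b, mem[0x1b]=0x56, mem[0x0c]=0x95

MEM[0x01,0x1b,0x0c] = 5b 56 95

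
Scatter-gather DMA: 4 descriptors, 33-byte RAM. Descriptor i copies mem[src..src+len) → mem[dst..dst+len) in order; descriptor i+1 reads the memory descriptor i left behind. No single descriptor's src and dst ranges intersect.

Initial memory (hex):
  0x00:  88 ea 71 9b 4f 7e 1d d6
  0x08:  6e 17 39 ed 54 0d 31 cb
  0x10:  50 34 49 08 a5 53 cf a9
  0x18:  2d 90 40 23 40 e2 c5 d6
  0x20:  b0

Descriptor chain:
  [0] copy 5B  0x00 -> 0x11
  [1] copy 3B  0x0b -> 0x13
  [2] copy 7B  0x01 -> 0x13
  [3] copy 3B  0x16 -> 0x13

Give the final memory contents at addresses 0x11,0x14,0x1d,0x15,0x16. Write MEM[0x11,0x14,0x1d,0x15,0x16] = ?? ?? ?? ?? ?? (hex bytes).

MEM[0x11,0x14,0x1d,0x15,0x16] = 88 7e e2 1d 4f

[0] 0x00->0x11 len=5 : 88 ea 71 9b 4f
[1] 0x0b->0x13 len=3 : ed 54 0d
[2] 0x01->0x13 len=7 : ea 71 9b 4f 7e 1d d6
[3] 0x16->0x13 len=3 : 4f 7e 1d
query mem[0x11]=0x88, mem[0x14]=0x7e, mem[0x1d]=0xe2, mem[0x15]=0x1d, mem[0x16]=0x4f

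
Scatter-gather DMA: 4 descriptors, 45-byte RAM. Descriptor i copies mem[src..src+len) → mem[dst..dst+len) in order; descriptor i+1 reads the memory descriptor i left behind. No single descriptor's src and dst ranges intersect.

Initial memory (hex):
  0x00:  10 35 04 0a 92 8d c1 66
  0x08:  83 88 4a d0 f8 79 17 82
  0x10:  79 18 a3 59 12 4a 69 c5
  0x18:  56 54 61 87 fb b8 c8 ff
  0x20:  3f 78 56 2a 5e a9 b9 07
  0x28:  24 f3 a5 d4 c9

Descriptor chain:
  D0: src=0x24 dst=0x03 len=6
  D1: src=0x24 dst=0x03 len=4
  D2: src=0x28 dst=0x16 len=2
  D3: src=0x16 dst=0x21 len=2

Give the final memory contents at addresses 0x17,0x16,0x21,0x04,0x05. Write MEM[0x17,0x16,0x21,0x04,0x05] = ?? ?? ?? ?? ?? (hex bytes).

  after D0: wrote 6B at 0x03 = 5ea9b90724f3
  after D1: wrote 4B at 0x03 = 5ea9b907
  after D2: wrote 2B at 0x16 = 24f3
  after D3: wrote 2B at 0x21 = 24f3
query mem[0x17]=0xf3, mem[0x16]=0x24, mem[0x21]=0x24, mem[0x04]=0xa9, mem[0x05]=0xb9

MEM[0x17,0x16,0x21,0x04,0x05] = f3 24 24 a9 b9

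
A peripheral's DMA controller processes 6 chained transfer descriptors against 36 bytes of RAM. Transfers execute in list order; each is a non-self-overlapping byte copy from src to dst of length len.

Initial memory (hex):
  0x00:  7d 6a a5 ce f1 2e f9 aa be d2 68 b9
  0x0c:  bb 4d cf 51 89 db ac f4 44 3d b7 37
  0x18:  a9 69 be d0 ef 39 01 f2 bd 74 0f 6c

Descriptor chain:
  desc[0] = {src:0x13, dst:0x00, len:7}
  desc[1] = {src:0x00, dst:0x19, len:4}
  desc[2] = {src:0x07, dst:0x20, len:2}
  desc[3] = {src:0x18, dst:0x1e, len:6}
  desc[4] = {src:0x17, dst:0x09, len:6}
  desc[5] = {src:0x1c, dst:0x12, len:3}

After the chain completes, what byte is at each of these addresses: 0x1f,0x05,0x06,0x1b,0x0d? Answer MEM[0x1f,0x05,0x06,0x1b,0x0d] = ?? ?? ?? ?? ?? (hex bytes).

MEM[0x1f,0x05,0x06,0x1b,0x0d] = f4 a9 69 3d 3d

[0] 0x13->0x00 len=7 : f4 44 3d b7 37 a9 69
[1] 0x00->0x19 len=4 : f4 44 3d b7
[2] 0x07->0x20 len=2 : aa be
[3] 0x18->0x1e len=6 : a9 f4 44 3d b7 39
[4] 0x17->0x09 len=6 : 37 a9 f4 44 3d b7
[5] 0x1c->0x12 len=3 : b7 39 a9
query mem[0x1f]=0xf4, mem[0x05]=0xa9, mem[0x06]=0x69, mem[0x1b]=0x3d, mem[0x0d]=0x3d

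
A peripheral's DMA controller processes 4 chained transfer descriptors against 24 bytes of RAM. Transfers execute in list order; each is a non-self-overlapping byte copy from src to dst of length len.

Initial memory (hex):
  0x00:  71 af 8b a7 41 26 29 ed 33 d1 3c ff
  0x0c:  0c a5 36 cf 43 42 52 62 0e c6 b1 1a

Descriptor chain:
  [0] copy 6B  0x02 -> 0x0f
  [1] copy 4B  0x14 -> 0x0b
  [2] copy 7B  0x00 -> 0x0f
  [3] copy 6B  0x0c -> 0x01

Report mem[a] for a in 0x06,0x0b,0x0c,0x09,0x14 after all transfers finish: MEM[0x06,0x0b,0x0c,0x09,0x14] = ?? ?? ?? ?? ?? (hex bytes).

D0: mem[0x0f..0x14] <- [8b a7 41 26 29 ed]
D1: mem[0x0b..0x0e] <- [ed c6 b1 1a]
D2: mem[0x0f..0x15] <- [71 af 8b a7 41 26 29]
D3: mem[0x01..0x06] <- [c6 b1 1a 71 af 8b]
query mem[0x06]=0x8b, mem[0x0b]=0xed, mem[0x0c]=0xc6, mem[0x09]=0xd1, mem[0x14]=0x26

MEM[0x06,0x0b,0x0c,0x09,0x14] = 8b ed c6 d1 26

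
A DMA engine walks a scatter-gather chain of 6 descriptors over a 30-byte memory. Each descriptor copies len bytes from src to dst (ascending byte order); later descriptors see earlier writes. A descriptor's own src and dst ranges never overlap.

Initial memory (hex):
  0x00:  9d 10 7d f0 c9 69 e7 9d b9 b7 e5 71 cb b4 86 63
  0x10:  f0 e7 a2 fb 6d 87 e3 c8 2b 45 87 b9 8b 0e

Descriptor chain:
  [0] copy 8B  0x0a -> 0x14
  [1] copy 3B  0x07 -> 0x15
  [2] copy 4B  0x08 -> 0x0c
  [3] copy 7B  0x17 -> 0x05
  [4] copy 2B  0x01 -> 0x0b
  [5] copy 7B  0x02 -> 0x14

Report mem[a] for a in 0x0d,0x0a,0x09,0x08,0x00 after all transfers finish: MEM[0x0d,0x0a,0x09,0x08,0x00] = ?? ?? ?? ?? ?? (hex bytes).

[0] 0x0a->0x14 len=8 : e5 71 cb b4 86 63 f0 e7
[1] 0x07->0x15 len=3 : 9d b9 b7
[2] 0x08->0x0c len=4 : b9 b7 e5 71
[3] 0x17->0x05 len=7 : b7 86 63 f0 e7 8b 0e
[4] 0x01->0x0b len=2 : 10 7d
[5] 0x02->0x14 len=7 : 7d f0 c9 b7 86 63 f0
query mem[0x0d]=0xb7, mem[0x0a]=0x8b, mem[0x09]=0xe7, mem[0x08]=0xf0, mem[0x00]=0x9d

MEM[0x0d,0x0a,0x09,0x08,0x00] = b7 8b e7 f0 9d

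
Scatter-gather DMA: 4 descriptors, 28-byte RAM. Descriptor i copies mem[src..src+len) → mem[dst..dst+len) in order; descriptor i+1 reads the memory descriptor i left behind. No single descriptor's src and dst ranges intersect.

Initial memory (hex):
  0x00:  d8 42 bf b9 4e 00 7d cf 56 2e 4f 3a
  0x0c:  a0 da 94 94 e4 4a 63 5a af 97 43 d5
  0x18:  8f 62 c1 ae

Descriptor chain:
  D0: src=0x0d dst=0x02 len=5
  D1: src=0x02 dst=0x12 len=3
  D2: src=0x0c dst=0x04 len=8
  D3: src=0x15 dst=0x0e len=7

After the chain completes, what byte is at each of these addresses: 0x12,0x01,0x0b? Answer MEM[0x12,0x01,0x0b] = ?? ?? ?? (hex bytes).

#0 dst[0x02+5] := {0xda,0x94,0x94,0xe4,0x4a}
#1 dst[0x12+3] := {0xda,0x94,0x94}
#2 dst[0x04+8] := {0xa0,0xda,0x94,0x94,0xe4,0x4a,0xda,0x94}
#3 dst[0x0e+7] := {0x97,0x43,0xd5,0x8f,0x62,0xc1,0xae}
query mem[0x12]=0x62, mem[0x01]=0x42, mem[0x0b]=0x94

MEM[0x12,0x01,0x0b] = 62 42 94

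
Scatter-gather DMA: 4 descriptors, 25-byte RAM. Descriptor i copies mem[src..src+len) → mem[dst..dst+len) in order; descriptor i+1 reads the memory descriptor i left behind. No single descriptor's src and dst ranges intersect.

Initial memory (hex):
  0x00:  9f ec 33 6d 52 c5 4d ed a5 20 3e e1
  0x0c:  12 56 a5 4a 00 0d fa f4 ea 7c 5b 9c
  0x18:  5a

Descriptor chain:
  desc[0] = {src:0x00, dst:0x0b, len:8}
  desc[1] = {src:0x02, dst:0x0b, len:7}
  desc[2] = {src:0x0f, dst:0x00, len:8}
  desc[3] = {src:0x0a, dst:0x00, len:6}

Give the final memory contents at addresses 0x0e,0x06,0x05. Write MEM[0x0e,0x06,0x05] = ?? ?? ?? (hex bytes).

MEM[0x0e,0x06,0x05] = c5 7c 4d

D0: mem[0x0b..0x12] <- [9f ec 33 6d 52 c5 4d ed]
D1: mem[0x0b..0x11] <- [33 6d 52 c5 4d ed a5]
D2: mem[0x00..0x07] <- [4d ed a5 ed f4 ea 7c 5b]
D3: mem[0x00..0x05] <- [3e 33 6d 52 c5 4d]
query mem[0x0e]=0xc5, mem[0x06]=0x7c, mem[0x05]=0x4d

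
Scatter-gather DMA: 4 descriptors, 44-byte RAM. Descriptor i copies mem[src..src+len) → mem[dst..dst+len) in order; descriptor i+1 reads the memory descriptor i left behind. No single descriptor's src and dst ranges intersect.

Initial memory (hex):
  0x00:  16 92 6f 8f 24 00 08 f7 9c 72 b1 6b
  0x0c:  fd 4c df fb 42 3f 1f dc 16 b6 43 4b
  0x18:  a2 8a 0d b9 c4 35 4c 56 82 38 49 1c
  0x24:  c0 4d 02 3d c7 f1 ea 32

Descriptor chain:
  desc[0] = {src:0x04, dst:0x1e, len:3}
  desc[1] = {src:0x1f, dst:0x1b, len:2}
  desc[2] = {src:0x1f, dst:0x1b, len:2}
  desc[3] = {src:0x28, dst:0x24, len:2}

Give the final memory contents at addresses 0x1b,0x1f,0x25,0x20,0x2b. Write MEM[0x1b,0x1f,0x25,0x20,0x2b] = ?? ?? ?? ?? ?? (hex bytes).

#0 dst[0x1e+3] := {0x24,0x00,0x08}
#1 dst[0x1b+2] := {0x00,0x08}
#2 dst[0x1b+2] := {0x00,0x08}
#3 dst[0x24+2] := {0xc7,0xf1}
query mem[0x1b]=0x00, mem[0x1f]=0x00, mem[0x25]=0xf1, mem[0x20]=0x08, mem[0x2b]=0x32

MEM[0x1b,0x1f,0x25,0x20,0x2b] = 00 00 f1 08 32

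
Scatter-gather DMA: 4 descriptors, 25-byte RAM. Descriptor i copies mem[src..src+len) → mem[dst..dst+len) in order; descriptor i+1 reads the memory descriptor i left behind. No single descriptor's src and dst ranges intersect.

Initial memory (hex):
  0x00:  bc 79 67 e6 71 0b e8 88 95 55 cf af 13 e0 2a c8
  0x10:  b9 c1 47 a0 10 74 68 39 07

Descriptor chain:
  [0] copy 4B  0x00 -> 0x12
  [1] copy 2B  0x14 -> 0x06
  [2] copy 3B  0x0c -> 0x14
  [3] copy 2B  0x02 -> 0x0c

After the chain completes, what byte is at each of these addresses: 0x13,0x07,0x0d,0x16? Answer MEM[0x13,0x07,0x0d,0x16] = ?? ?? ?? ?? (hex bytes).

MEM[0x13,0x07,0x0d,0x16] = 79 e6 e6 2a

[0] 0x00->0x12 len=4 : bc 79 67 e6
[1] 0x14->0x06 len=2 : 67 e6
[2] 0x0c->0x14 len=3 : 13 e0 2a
[3] 0x02->0x0c len=2 : 67 e6
query mem[0x13]=0x79, mem[0x07]=0xe6, mem[0x0d]=0xe6, mem[0x16]=0x2a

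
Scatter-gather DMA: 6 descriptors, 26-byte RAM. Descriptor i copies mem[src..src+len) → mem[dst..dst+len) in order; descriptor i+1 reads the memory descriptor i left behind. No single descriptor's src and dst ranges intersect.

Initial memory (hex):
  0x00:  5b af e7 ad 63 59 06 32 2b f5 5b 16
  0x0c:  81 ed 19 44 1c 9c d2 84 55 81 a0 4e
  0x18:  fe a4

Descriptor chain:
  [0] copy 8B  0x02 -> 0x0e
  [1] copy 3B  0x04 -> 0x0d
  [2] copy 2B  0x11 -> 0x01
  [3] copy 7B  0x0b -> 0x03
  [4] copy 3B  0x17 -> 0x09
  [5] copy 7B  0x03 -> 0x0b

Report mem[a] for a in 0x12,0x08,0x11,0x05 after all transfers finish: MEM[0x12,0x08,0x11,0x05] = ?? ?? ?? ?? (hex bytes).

D0: mem[0x0e..0x15] <- [e7 ad 63 59 06 32 2b f5]
D1: mem[0x0d..0x0f] <- [63 59 06]
D2: mem[0x01..0x02] <- [59 06]
D3: mem[0x03..0x09] <- [16 81 63 59 06 63 59]
D4: mem[0x09..0x0b] <- [4e fe a4]
D5: mem[0x0b..0x11] <- [16 81 63 59 06 63 4e]
query mem[0x12]=0x06, mem[0x08]=0x63, mem[0x11]=0x4e, mem[0x05]=0x63

MEM[0x12,0x08,0x11,0x05] = 06 63 4e 63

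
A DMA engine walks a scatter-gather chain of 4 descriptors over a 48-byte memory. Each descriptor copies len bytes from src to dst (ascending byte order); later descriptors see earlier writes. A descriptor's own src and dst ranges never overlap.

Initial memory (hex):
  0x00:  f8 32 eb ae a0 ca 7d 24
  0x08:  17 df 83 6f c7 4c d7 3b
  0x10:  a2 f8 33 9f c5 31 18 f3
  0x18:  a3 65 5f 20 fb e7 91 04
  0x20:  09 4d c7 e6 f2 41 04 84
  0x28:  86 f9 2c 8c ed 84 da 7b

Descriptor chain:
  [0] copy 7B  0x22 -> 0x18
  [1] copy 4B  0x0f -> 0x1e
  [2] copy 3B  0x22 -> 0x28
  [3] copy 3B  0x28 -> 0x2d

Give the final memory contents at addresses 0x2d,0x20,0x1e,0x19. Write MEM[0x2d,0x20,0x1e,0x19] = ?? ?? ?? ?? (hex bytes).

MEM[0x2d,0x20,0x1e,0x19] = c7 f8 3b e6

  after D0: wrote 7B at 0x18 = c7e6f241048486
  after D1: wrote 4B at 0x1e = 3ba2f833
  after D2: wrote 3B at 0x28 = c7e6f2
  after D3: wrote 3B at 0x2d = c7e6f2
query mem[0x2d]=0xc7, mem[0x20]=0xf8, mem[0x1e]=0x3b, mem[0x19]=0xe6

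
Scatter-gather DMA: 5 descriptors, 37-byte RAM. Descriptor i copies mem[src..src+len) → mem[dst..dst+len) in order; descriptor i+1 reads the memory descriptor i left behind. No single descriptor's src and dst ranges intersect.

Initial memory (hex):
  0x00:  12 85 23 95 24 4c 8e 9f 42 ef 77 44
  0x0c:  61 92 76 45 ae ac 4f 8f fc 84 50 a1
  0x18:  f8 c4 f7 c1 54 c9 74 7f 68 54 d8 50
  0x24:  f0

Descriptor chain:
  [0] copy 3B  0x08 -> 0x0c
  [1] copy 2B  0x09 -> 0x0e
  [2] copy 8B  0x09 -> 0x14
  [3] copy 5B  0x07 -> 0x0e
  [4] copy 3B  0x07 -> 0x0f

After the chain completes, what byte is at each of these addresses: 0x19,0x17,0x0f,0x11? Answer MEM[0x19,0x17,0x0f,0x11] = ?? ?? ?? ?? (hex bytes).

MEM[0x19,0x17,0x0f,0x11] = ef 42 9f ef

#0 dst[0x0c+3] := {0x42,0xef,0x77}
#1 dst[0x0e+2] := {0xef,0x77}
#2 dst[0x14+8] := {0xef,0x77,0x44,0x42,0xef,0xef,0x77,0xae}
#3 dst[0x0e+5] := {0x9f,0x42,0xef,0x77,0x44}
#4 dst[0x0f+3] := {0x9f,0x42,0xef}
query mem[0x19]=0xef, mem[0x17]=0x42, mem[0x0f]=0x9f, mem[0x11]=0xef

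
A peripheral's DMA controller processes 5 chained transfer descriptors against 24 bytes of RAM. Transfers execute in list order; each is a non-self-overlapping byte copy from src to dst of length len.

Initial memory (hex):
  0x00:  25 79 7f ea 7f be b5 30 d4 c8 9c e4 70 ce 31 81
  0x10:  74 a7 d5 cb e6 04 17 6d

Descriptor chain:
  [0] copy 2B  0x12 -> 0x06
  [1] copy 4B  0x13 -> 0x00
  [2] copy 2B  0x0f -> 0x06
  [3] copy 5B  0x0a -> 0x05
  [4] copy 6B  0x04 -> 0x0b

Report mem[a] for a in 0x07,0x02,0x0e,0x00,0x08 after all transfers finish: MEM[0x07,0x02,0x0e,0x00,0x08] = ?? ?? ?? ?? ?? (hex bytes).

MEM[0x07,0x02,0x0e,0x00,0x08] = 70 04 70 cb ce

  after D0: wrote 2B at 0x06 = d5cb
  after D1: wrote 4B at 0x00 = cbe60417
  after D2: wrote 2B at 0x06 = 8174
  after D3: wrote 5B at 0x05 = 9ce470ce31
  after D4: wrote 6B at 0x0b = 7f9ce470ce31
query mem[0x07]=0x70, mem[0x02]=0x04, mem[0x0e]=0x70, mem[0x00]=0xcb, mem[0x08]=0xce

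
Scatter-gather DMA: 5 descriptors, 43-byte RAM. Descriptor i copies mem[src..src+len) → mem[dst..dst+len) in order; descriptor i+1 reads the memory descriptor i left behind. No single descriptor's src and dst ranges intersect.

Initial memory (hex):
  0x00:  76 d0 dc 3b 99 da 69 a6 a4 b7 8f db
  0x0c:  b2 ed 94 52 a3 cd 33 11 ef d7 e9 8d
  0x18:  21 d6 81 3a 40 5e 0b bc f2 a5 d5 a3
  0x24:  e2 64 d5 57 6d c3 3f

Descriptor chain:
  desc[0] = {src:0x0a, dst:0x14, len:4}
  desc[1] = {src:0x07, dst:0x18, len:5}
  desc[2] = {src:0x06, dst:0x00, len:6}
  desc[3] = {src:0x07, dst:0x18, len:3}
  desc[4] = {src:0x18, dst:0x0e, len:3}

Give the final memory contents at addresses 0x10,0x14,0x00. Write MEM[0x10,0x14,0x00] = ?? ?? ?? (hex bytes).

D0: mem[0x14..0x17] <- [8f db b2 ed]
D1: mem[0x18..0x1c] <- [a6 a4 b7 8f db]
D2: mem[0x00..0x05] <- [69 a6 a4 b7 8f db]
D3: mem[0x18..0x1a] <- [a6 a4 b7]
D4: mem[0x0e..0x10] <- [a6 a4 b7]
query mem[0x10]=0xb7, mem[0x14]=0x8f, mem[0x00]=0x69

MEM[0x10,0x14,0x00] = b7 8f 69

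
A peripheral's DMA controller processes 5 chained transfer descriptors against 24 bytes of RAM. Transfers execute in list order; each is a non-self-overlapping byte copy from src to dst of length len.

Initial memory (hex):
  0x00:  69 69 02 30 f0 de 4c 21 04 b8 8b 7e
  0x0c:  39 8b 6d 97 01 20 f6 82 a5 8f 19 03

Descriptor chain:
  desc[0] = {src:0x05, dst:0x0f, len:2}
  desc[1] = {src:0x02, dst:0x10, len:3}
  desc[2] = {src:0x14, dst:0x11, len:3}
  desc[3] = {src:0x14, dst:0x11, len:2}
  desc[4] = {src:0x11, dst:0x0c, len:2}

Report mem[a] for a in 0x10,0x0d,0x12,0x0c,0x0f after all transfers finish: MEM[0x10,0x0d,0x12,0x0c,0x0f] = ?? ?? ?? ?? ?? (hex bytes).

MEM[0x10,0x0d,0x12,0x0c,0x0f] = 02 8f 8f a5 de

D0: mem[0x0f..0x10] <- [de 4c]
D1: mem[0x10..0x12] <- [02 30 f0]
D2: mem[0x11..0x13] <- [a5 8f 19]
D3: mem[0x11..0x12] <- [a5 8f]
D4: mem[0x0c..0x0d] <- [a5 8f]
query mem[0x10]=0x02, mem[0x0d]=0x8f, mem[0x12]=0x8f, mem[0x0c]=0xa5, mem[0x0f]=0xde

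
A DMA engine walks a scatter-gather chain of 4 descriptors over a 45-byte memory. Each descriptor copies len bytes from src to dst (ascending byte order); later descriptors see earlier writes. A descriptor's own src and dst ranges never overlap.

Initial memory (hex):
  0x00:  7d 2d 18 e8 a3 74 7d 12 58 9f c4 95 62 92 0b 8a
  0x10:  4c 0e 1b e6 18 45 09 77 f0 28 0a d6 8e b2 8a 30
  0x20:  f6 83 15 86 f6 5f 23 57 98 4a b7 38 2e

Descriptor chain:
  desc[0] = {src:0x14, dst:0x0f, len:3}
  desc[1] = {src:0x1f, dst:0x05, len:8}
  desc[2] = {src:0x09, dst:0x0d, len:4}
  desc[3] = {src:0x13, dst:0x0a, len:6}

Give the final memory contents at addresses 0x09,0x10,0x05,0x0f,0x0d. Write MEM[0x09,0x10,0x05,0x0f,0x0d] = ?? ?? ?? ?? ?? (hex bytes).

  after D0: wrote 3B at 0x0f = 184509
  after D1: wrote 8B at 0x05 = 30f6831586f65f23
  after D2: wrote 4B at 0x0d = 86f65f23
  after D3: wrote 6B at 0x0a = e618450977f0
query mem[0x09]=0x86, mem[0x10]=0x23, mem[0x05]=0x30, mem[0x0f]=0xf0, mem[0x0d]=0x09

MEM[0x09,0x10,0x05,0x0f,0x0d] = 86 23 30 f0 09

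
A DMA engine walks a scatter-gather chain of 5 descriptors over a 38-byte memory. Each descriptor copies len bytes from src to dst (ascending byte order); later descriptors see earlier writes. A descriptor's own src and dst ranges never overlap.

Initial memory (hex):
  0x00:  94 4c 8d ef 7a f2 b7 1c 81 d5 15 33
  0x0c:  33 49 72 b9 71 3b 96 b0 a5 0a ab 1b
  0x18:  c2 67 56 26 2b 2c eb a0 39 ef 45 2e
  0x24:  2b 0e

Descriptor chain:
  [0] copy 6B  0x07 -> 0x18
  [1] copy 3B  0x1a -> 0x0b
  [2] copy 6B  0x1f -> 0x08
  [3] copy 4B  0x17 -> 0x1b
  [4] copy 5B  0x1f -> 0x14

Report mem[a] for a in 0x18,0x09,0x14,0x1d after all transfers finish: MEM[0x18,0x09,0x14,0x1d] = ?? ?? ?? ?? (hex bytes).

D0: mem[0x18..0x1d] <- [1c 81 d5 15 33 33]
D1: mem[0x0b..0x0d] <- [d5 15 33]
D2: mem[0x08..0x0d] <- [a0 39 ef 45 2e 2b]
D3: mem[0x1b..0x1e] <- [1b 1c 81 d5]
D4: mem[0x14..0x18] <- [a0 39 ef 45 2e]
query mem[0x18]=0x2e, mem[0x09]=0x39, mem[0x14]=0xa0, mem[0x1d]=0x81

MEM[0x18,0x09,0x14,0x1d] = 2e 39 a0 81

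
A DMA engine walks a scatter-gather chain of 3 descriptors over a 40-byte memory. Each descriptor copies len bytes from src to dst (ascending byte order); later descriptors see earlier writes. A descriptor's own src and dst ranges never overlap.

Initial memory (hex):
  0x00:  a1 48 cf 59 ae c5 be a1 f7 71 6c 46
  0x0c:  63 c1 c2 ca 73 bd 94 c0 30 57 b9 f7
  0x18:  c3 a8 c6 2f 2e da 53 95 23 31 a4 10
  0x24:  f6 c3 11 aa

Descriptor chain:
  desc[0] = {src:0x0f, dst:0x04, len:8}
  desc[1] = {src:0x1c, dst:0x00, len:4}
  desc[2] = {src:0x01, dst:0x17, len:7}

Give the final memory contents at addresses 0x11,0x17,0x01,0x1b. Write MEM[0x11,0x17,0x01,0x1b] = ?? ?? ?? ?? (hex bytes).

MEM[0x11,0x17,0x01,0x1b] = bd da da 73

#0 dst[0x04+8] := {0xca,0x73,0xbd,0x94,0xc0,0x30,0x57,0xb9}
#1 dst[0x00+4] := {0x2e,0xda,0x53,0x95}
#2 dst[0x17+7] := {0xda,0x53,0x95,0xca,0x73,0xbd,0x94}
query mem[0x11]=0xbd, mem[0x17]=0xda, mem[0x01]=0xda, mem[0x1b]=0x73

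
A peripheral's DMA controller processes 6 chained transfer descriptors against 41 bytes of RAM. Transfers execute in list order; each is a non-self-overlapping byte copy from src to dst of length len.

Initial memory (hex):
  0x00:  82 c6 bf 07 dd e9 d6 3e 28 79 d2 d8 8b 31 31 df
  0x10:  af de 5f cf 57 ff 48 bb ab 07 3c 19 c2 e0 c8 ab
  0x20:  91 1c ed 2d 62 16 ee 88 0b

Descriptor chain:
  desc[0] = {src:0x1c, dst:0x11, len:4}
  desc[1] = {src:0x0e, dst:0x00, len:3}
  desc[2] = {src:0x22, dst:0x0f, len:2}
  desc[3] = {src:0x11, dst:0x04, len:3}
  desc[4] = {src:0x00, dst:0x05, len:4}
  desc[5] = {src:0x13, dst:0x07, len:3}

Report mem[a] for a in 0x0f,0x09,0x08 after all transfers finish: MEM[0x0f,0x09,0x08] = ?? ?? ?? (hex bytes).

MEM[0x0f,0x09,0x08] = ed ff ab

D0: mem[0x11..0x14] <- [c2 e0 c8 ab]
D1: mem[0x00..0x02] <- [31 df af]
D2: mem[0x0f..0x10] <- [ed 2d]
D3: mem[0x04..0x06] <- [c2 e0 c8]
D4: mem[0x05..0x08] <- [31 df af 07]
D5: mem[0x07..0x09] <- [c8 ab ff]
query mem[0x0f]=0xed, mem[0x09]=0xff, mem[0x08]=0xab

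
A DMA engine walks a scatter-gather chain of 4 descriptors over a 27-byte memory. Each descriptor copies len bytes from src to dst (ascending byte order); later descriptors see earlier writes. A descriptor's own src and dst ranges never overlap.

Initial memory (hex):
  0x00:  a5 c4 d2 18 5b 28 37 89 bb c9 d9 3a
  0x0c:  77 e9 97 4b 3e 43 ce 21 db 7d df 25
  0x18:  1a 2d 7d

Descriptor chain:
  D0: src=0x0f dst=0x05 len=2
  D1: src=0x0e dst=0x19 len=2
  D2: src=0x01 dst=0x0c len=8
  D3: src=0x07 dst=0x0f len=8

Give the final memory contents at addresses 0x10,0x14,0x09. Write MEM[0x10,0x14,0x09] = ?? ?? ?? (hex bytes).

MEM[0x10,0x14,0x09] = bb c4 c9

[0] 0x0f->0x05 len=2 : 4b 3e
[1] 0x0e->0x19 len=2 : 97 4b
[2] 0x01->0x0c len=8 : c4 d2 18 5b 4b 3e 89 bb
[3] 0x07->0x0f len=8 : 89 bb c9 d9 3a c4 d2 18
query mem[0x10]=0xbb, mem[0x14]=0xc4, mem[0x09]=0xc9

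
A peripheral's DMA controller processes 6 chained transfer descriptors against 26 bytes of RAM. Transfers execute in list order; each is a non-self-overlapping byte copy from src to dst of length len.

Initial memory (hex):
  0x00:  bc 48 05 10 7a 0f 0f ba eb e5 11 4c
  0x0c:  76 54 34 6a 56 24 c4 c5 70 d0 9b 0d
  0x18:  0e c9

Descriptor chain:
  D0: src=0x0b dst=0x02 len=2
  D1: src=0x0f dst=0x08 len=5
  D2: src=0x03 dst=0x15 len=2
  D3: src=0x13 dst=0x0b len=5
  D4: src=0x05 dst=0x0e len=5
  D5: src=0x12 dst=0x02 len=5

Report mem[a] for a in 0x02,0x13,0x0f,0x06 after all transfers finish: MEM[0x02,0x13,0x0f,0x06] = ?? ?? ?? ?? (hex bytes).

MEM[0x02,0x13,0x0f,0x06] = 56 c5 0f 7a

[0] 0x0b->0x02 len=2 : 4c 76
[1] 0x0f->0x08 len=5 : 6a 56 24 c4 c5
[2] 0x03->0x15 len=2 : 76 7a
[3] 0x13->0x0b len=5 : c5 70 76 7a 0d
[4] 0x05->0x0e len=5 : 0f 0f ba 6a 56
[5] 0x12->0x02 len=5 : 56 c5 70 76 7a
query mem[0x02]=0x56, mem[0x13]=0xc5, mem[0x0f]=0x0f, mem[0x06]=0x7a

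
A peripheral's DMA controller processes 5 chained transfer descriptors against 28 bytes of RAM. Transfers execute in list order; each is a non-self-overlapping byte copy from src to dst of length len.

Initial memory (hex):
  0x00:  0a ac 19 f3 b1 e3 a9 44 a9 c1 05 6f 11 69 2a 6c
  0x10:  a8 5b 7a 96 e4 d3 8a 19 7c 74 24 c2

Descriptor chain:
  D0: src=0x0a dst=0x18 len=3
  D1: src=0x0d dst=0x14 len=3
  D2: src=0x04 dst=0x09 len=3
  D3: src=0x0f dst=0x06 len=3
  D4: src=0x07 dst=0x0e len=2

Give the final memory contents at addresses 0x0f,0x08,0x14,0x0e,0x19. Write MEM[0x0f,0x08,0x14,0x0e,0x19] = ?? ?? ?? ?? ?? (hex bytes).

[0] 0x0a->0x18 len=3 : 05 6f 11
[1] 0x0d->0x14 len=3 : 69 2a 6c
[2] 0x04->0x09 len=3 : b1 e3 a9
[3] 0x0f->0x06 len=3 : 6c a8 5b
[4] 0x07->0x0e len=2 : a8 5b
query mem[0x0f]=0x5b, mem[0x08]=0x5b, mem[0x14]=0x69, mem[0x0e]=0xa8, mem[0x19]=0x6f

MEM[0x0f,0x08,0x14,0x0e,0x19] = 5b 5b 69 a8 6f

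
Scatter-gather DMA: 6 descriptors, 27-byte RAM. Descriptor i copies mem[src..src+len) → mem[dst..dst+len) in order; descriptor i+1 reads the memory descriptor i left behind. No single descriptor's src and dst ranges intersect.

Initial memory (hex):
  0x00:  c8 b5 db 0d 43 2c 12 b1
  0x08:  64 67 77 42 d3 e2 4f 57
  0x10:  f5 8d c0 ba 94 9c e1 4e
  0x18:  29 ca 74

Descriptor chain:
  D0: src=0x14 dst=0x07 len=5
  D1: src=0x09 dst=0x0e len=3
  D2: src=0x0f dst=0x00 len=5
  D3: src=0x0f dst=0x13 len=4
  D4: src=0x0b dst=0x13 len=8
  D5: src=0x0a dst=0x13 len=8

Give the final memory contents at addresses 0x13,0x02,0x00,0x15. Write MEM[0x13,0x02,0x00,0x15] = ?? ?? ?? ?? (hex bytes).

MEM[0x13,0x02,0x00,0x15] = 4e 8d 4e d3

D0: mem[0x07..0x0b] <- [94 9c e1 4e 29]
D1: mem[0x0e..0x10] <- [e1 4e 29]
D2: mem[0x00..0x04] <- [4e 29 8d c0 ba]
D3: mem[0x13..0x16] <- [4e 29 8d c0]
D4: mem[0x13..0x1a] <- [29 d3 e2 e1 4e 29 8d c0]
D5: mem[0x13..0x1a] <- [4e 29 d3 e2 e1 4e 29 8d]
query mem[0x13]=0x4e, mem[0x02]=0x8d, mem[0x00]=0x4e, mem[0x15]=0xd3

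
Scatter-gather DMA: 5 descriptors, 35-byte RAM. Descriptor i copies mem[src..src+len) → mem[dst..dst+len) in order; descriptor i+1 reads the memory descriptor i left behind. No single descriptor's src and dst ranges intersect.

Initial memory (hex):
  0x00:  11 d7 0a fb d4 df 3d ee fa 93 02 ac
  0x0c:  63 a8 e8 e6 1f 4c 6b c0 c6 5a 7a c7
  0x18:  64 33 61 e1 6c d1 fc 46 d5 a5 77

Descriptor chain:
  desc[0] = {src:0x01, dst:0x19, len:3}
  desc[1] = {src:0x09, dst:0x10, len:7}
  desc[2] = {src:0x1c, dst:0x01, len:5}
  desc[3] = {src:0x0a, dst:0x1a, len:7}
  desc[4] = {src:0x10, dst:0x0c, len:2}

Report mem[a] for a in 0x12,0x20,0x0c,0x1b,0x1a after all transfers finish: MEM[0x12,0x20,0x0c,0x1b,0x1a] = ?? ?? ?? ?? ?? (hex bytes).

  after D0: wrote 3B at 0x19 = d70afb
  after D1: wrote 7B at 0x10 = 9302ac63a8e8e6
  after D2: wrote 5B at 0x01 = 6cd1fc46d5
  after D3: wrote 7B at 0x1a = 02ac63a8e8e693
  after D4: wrote 2B at 0x0c = 9302
query mem[0x12]=0xac, mem[0x20]=0x93, mem[0x0c]=0x93, mem[0x1b]=0xac, mem[0x1a]=0x02

MEM[0x12,0x20,0x0c,0x1b,0x1a] = ac 93 93 ac 02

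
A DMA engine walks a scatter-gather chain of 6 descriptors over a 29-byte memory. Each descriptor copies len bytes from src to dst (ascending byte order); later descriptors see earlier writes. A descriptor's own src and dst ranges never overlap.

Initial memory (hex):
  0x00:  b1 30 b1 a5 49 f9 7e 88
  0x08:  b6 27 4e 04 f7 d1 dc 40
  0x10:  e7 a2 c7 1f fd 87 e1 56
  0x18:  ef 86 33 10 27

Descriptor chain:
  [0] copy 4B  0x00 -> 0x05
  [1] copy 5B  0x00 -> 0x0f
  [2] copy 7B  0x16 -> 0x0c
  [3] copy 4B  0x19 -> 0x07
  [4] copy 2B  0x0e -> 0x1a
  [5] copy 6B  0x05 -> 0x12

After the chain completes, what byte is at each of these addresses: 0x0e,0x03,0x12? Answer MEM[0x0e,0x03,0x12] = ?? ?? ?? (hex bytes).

MEM[0x0e,0x03,0x12] = ef a5 b1

[0] 0x00->0x05 len=4 : b1 30 b1 a5
[1] 0x00->0x0f len=5 : b1 30 b1 a5 49
[2] 0x16->0x0c len=7 : e1 56 ef 86 33 10 27
[3] 0x19->0x07 len=4 : 86 33 10 27
[4] 0x0e->0x1a len=2 : ef 86
[5] 0x05->0x12 len=6 : b1 30 86 33 10 27
query mem[0x0e]=0xef, mem[0x03]=0xa5, mem[0x12]=0xb1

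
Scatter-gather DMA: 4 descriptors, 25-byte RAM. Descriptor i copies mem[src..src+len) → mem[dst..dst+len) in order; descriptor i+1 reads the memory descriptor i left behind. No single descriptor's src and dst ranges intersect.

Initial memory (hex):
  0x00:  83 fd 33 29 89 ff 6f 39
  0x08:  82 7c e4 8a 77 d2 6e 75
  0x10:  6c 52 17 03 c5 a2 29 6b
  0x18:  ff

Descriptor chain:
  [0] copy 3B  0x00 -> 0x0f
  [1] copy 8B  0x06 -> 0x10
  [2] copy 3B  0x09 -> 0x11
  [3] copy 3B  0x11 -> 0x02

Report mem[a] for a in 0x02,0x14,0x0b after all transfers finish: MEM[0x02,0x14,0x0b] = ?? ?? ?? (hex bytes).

MEM[0x02,0x14,0x0b] = 7c e4 8a

[0] 0x00->0x0f len=3 : 83 fd 33
[1] 0x06->0x10 len=8 : 6f 39 82 7c e4 8a 77 d2
[2] 0x09->0x11 len=3 : 7c e4 8a
[3] 0x11->0x02 len=3 : 7c e4 8a
query mem[0x02]=0x7c, mem[0x14]=0xe4, mem[0x0b]=0x8a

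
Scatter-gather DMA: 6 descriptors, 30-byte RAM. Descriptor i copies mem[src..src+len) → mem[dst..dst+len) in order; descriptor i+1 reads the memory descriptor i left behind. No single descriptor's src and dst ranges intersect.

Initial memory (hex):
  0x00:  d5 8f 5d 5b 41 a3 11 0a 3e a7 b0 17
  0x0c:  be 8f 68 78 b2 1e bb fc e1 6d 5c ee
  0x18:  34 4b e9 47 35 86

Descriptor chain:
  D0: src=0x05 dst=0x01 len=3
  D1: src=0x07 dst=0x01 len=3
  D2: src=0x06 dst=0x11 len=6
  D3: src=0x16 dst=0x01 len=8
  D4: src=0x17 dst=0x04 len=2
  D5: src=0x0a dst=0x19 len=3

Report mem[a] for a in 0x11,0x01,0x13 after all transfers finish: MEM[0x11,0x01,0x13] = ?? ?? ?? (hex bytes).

MEM[0x11,0x01,0x13] = 11 17 3e

  after D0: wrote 3B at 0x01 = a3110a
  after D1: wrote 3B at 0x01 = 0a3ea7
  after D2: wrote 6B at 0x11 = 110a3ea7b017
  after D3: wrote 8B at 0x01 = 17ee344be9473586
  after D4: wrote 2B at 0x04 = ee34
  after D5: wrote 3B at 0x19 = b017be
query mem[0x11]=0x11, mem[0x01]=0x17, mem[0x13]=0x3e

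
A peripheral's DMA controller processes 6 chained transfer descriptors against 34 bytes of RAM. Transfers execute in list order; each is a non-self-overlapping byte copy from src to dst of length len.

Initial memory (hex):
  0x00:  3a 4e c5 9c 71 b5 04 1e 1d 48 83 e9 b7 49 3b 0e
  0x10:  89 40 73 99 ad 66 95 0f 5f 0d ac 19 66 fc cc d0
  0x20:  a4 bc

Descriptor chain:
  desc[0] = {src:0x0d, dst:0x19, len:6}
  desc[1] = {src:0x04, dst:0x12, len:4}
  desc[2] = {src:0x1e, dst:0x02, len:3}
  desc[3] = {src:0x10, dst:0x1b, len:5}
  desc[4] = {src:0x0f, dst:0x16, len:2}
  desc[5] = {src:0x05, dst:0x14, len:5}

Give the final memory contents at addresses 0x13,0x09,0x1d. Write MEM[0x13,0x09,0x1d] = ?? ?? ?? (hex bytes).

  after D0: wrote 6B at 0x19 = 493b0e894073
  after D1: wrote 4B at 0x12 = 71b5041e
  after D2: wrote 3B at 0x02 = 73d0a4
  after D3: wrote 5B at 0x1b = 894071b504
  after D4: wrote 2B at 0x16 = 0e89
  after D5: wrote 5B at 0x14 = b5041e1d48
query mem[0x13]=0xb5, mem[0x09]=0x48, mem[0x1d]=0x71

MEM[0x13,0x09,0x1d] = b5 48 71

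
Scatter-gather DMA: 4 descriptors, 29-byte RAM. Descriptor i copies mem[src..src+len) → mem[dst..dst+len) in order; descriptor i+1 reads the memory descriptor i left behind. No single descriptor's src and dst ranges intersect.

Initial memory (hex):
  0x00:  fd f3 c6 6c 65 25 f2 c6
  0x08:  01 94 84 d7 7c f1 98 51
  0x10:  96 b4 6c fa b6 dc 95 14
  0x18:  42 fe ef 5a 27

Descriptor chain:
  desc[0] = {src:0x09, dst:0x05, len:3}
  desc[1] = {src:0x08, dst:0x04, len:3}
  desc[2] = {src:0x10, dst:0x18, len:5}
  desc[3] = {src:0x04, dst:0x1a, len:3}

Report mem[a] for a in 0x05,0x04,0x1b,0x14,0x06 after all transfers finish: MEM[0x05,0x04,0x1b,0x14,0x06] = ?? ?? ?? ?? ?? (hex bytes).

MEM[0x05,0x04,0x1b,0x14,0x06] = 94 01 94 b6 84

[0] 0x09->0x05 len=3 : 94 84 d7
[1] 0x08->0x04 len=3 : 01 94 84
[2] 0x10->0x18 len=5 : 96 b4 6c fa b6
[3] 0x04->0x1a len=3 : 01 94 84
query mem[0x05]=0x94, mem[0x04]=0x01, mem[0x1b]=0x94, mem[0x14]=0xb6, mem[0x06]=0x84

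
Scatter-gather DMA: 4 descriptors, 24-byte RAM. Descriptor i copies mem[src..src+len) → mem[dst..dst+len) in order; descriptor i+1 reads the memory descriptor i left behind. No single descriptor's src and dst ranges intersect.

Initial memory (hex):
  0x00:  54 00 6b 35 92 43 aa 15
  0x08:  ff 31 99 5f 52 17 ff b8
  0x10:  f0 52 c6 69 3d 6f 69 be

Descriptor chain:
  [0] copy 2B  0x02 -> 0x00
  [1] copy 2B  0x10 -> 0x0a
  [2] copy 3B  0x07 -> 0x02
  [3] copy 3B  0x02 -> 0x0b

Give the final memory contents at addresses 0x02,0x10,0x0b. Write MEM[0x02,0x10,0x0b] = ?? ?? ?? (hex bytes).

[0] 0x02->0x00 len=2 : 6b 35
[1] 0x10->0x0a len=2 : f0 52
[2] 0x07->0x02 len=3 : 15 ff 31
[3] 0x02->0x0b len=3 : 15 ff 31
query mem[0x02]=0x15, mem[0x10]=0xf0, mem[0x0b]=0x15

MEM[0x02,0x10,0x0b] = 15 f0 15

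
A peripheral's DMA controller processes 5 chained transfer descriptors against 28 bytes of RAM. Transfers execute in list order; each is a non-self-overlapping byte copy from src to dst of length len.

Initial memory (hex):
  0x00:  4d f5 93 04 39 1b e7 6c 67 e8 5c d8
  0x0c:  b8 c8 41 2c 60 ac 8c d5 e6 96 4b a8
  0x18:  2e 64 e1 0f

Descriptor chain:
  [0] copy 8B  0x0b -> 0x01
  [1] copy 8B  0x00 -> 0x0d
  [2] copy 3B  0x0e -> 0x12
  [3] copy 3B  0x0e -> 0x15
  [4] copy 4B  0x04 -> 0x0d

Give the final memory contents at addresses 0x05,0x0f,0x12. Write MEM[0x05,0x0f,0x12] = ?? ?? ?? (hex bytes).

#0 dst[0x01+8] := {0xd8,0xb8,0xc8,0x41,0x2c,0x60,0xac,0x8c}
#1 dst[0x0d+8] := {0x4d,0xd8,0xb8,0xc8,0x41,0x2c,0x60,0xac}
#2 dst[0x12+3] := {0xd8,0xb8,0xc8}
#3 dst[0x15+3] := {0xd8,0xb8,0xc8}
#4 dst[0x0d+4] := {0x41,0x2c,0x60,0xac}
query mem[0x05]=0x2c, mem[0x0f]=0x60, mem[0x12]=0xd8

MEM[0x05,0x0f,0x12] = 2c 60 d8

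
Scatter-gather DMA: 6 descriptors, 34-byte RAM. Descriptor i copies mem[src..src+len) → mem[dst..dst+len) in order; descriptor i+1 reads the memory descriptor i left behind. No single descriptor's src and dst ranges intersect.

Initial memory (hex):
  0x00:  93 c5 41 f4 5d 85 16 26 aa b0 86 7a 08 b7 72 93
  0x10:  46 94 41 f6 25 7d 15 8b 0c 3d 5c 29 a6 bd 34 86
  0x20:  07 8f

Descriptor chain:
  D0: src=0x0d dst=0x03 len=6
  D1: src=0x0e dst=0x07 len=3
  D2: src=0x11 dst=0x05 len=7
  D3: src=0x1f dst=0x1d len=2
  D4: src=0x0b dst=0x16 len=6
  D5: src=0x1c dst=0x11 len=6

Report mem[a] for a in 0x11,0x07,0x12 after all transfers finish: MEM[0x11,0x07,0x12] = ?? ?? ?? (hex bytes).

MEM[0x11,0x07,0x12] = a6 f6 86

#0 dst[0x03+6] := {0xb7,0x72,0x93,0x46,0x94,0x41}
#1 dst[0x07+3] := {0x72,0x93,0x46}
#2 dst[0x05+7] := {0x94,0x41,0xf6,0x25,0x7d,0x15,0x8b}
#3 dst[0x1d+2] := {0x86,0x07}
#4 dst[0x16+6] := {0x8b,0x08,0xb7,0x72,0x93,0x46}
#5 dst[0x11+6] := {0xa6,0x86,0x07,0x86,0x07,0x8f}
query mem[0x11]=0xa6, mem[0x07]=0xf6, mem[0x12]=0x86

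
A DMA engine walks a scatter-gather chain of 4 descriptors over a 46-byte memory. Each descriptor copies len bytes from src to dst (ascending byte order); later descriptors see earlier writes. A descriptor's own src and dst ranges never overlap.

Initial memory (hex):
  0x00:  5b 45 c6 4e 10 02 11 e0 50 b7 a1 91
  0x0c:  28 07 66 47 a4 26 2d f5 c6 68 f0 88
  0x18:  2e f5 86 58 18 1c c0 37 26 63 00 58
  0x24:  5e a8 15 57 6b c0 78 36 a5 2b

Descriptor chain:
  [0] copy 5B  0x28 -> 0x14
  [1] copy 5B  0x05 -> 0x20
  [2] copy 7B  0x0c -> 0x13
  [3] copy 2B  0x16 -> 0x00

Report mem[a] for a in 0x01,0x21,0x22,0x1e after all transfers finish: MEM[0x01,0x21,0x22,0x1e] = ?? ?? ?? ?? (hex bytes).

[0] 0x28->0x14 len=5 : 6b c0 78 36 a5
[1] 0x05->0x20 len=5 : 02 11 e0 50 b7
[2] 0x0c->0x13 len=7 : 28 07 66 47 a4 26 2d
[3] 0x16->0x00 len=2 : 47 a4
query mem[0x01]=0xa4, mem[0x21]=0x11, mem[0x22]=0xe0, mem[0x1e]=0xc0

MEM[0x01,0x21,0x22,0x1e] = a4 11 e0 c0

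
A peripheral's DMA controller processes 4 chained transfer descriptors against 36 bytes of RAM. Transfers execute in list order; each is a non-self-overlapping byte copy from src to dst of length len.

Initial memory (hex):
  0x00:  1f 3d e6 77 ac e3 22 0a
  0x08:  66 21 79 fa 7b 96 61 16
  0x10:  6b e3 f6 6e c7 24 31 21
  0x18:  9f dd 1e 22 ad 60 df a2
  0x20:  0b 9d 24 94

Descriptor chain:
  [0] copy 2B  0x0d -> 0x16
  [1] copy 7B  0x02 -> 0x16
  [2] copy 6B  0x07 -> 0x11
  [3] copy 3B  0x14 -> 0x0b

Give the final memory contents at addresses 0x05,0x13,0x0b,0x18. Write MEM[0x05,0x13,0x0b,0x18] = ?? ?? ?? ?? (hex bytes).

MEM[0x05,0x13,0x0b,0x18] = e3 21 79 ac

  after D0: wrote 2B at 0x16 = 9661
  after D1: wrote 7B at 0x16 = e677ace3220a66
  after D2: wrote 6B at 0x11 = 0a662179fa7b
  after D3: wrote 3B at 0x0b = 79fa7b
query mem[0x05]=0xe3, mem[0x13]=0x21, mem[0x0b]=0x79, mem[0x18]=0xac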